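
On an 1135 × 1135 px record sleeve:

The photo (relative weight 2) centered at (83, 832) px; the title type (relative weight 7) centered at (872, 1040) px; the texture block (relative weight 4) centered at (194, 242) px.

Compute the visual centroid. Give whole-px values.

Total weight = 2 + 7 + 4 = 13.
x: (2·83 + 7·872 + 4·194) / 13 = 7046 / 13 ≈ 542.00
y: (2·832 + 7·1040 + 4·242) / 13 = 9912 / 13 ≈ 762.46

(542, 762)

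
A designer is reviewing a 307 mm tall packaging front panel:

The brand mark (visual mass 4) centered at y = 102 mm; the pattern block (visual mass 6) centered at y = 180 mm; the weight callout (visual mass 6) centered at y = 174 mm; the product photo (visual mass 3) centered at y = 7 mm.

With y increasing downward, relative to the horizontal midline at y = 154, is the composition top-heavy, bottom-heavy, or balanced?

top-heavy

Σw = 4 + 6 + 6 + 3 = 19.
y: (4·102 + 6·180 + 6·174 + 3·7) / 19 = 2553 / 19 ≈ 134.37
Since 134.4 is above (smaller y than) 154, the composition reads top-heavy.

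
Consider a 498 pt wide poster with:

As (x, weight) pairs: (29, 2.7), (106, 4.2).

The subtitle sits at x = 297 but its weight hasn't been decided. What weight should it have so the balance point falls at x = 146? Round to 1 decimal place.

w ≈ 3.2

Existing Σw = 6.9 (2.7 + 4.2); existing moment 2.7·29 + 4.2·106 = 523.5.
Balance at x = 146 requires (523.5 + w·297) / (6.9 + w) = 146.
Rearranging, w·(297 − 146) = 146·6.9 − 523.5 = 483.9, so w ≈ 483.9/151 = 3.20.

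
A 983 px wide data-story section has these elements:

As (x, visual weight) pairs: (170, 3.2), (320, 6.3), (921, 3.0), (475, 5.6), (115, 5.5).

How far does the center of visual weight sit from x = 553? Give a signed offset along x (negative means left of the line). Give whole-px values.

≈ -188 px

Weights sum to 3.2 + 6.3 + 3.0 + 5.6 + 5.5 = 23.6.
x: (3.2·170 + 6.3·320 + 3.0·921 + 5.6·475 + 5.5·115) / 23.6 = 8615.5 / 23.6 ≈ 365.06
Against x = 553, that's 365.06 − 553 = -187.94.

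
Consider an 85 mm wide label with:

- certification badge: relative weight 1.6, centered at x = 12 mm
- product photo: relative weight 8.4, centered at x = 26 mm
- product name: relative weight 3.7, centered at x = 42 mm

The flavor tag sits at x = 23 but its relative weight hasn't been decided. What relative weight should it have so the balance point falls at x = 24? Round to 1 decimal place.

Known weights sum to 1.6 + 8.4 + 3.7 = 13.7; their moment is 1.6·12 + 8.4·26 + 3.7·42 = 393.0.
Set Σw·x/Σw = 24: (393.0 + 23w) = 24·(13.7 + w).
So w = (24·13.7 − 393.0)/(23 − 24) = -64.2/-1 ≈ 64.20.

w ≈ 64.2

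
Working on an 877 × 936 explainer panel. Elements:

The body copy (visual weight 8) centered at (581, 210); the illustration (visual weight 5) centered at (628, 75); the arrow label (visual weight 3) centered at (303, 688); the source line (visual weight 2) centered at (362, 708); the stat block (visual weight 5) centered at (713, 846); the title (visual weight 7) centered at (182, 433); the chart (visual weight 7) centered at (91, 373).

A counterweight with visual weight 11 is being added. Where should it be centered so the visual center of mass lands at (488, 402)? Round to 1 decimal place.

New total weight: (8 + 5 + 3 + 2 + 5 + 7 + 7) + 11 = 48.
Along x: (14897 + 11·x) / 48 = 488 (existing moment 8·581 + 5·628 + 3·303 + 2·362 + 5·713 + 7·182 + 7·91 = 14897) ⇒ x = (23424 − 14897) / 11 ≈ 775.18.
Along y: (15407 + 11·y) / 48 = 402 (existing moment 8·210 + 5·75 + 3·688 + 2·708 + 5·846 + 7·433 + 7·373 = 15407) ⇒ y = (19296 − 15407) / 11 ≈ 353.55.

(775.2, 353.5)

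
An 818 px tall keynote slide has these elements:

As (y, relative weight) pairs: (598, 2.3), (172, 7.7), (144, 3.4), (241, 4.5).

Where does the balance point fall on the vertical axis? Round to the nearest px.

Σw = 2.3 + 7.7 + 3.4 + 4.5 = 17.9.
Σw·y = 2.3·598 + 7.7·172 + 3.4·144 + 4.5·241 = 4273.9, so ȳ = 4273.9/17.9 ≈ 238.77.

y ≈ 239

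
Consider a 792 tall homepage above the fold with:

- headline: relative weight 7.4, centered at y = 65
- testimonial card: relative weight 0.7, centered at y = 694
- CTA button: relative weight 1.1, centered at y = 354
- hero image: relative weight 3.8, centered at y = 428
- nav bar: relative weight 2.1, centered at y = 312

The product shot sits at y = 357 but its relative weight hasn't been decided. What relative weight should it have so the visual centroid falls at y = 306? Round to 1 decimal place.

Known weights sum to 7.4 + 0.7 + 1.1 + 3.8 + 2.1 = 15.1; their moment is 7.4·65 + 0.7·694 + 1.1·354 + 3.8·428 + 2.1·312 = 3637.8.
For the centroid to hit 306: (3637.8 + w·357) / (15.1 + w) = 306.
So w = (306·15.1 − 3637.8)/(357 − 306) = 982.8/51 ≈ 19.27.

w ≈ 19.3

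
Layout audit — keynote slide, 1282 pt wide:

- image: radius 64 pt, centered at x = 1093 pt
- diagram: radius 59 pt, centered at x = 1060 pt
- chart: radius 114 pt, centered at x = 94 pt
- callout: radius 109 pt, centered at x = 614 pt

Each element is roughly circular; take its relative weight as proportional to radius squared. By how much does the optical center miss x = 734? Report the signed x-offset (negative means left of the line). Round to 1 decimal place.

≈ -219.9 pt

r² weights: image 64² = 4096, diagram 59² = 3481, chart 114² = 12996, callout 109² = 11881. Total = 32454.
x: (4096·1093 + 3481·1060 + 12996·94 + 11881·614) / 32454 = 16683346 / 32454 ≈ 514.06
Offset from x = 734: 514.06 − 734 ≈ -219.94.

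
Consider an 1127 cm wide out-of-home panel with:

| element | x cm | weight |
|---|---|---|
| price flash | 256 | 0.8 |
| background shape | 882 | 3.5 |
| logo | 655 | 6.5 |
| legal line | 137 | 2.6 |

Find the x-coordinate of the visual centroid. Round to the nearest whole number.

x ≈ 590

Total weight = 0.8 + 3.5 + 6.5 + 2.6 = 13.4.
x-moment: 0.8·256 + 3.5·882 + 6.5·655 + 2.6·137 = 7905.5; centroid 7905.5/13.4 ≈ 589.96.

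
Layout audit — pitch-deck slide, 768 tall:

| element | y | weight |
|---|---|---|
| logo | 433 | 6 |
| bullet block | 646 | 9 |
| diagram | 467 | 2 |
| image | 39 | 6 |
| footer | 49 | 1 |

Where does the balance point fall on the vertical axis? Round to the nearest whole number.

Weights sum to 6 + 9 + 2 + 6 + 1 = 24.
Σw·y = 6·433 + 9·646 + 2·467 + 6·39 + 1·49 = 9629, so ȳ = 9629/24 ≈ 401.21.

y ≈ 401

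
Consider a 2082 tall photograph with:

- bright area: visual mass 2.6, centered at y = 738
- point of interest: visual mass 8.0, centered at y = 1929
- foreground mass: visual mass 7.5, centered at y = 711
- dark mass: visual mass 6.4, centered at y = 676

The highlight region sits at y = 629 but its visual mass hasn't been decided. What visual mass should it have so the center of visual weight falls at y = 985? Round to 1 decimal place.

Fixed elements: Σw = 2.6 + 8.0 + 7.5 + 6.4 = 24.5, Σw·y = 2.6·738 + 8.0·1929 + 7.5·711 + 6.4·676 = 27009.7.
Balance at y = 985 requires (27009.7 + w·629) / (24.5 + w) = 985.
So w = (985·24.5 − 27009.7)/(629 − 985) = -2877.2/-356 ≈ 8.08.

w ≈ 8.1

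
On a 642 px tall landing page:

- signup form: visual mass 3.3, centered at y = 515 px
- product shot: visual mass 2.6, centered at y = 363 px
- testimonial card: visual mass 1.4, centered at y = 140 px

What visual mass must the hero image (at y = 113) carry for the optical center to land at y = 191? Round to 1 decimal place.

Known weights sum to 3.3 + 2.6 + 1.4 = 7.3; their moment is 3.3·515 + 2.6·363 + 1.4·140 = 2839.3.
Set Σw·y/Σw = 191: (2839.3 + 113w) = 191·(7.3 + w).
Solving: w = (191·7.3 − 2839.3) / (113 − 191) = -1445.0 / -78 ≈ 18.53.

w ≈ 18.5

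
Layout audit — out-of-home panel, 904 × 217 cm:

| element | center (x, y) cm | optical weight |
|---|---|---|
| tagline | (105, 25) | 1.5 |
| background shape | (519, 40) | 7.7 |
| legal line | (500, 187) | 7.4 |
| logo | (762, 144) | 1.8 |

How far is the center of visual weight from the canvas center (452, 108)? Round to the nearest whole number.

Σw = 1.5 + 7.7 + 7.4 + 1.8 = 18.4.
x: (1.5·105 + 7.7·519 + 7.4·500 + 1.8·762) / 18.4 = 9225.4 / 18.4 ≈ 501.38
y: (1.5·25 + 7.7·40 + 7.4·187 + 1.8·144) / 18.4 = 1988.5 / 18.4 ≈ 108.07
From (452, 108): dx = 49.38, dy = 0.07, so the distance is √(dx²+dy²) ≈ 49.38.

≈ 49 cm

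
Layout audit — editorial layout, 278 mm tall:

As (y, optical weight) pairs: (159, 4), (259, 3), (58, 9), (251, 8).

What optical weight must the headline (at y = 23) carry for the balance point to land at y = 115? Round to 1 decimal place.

w ≈ 12.9

Known weights sum to 4 + 3 + 9 + 8 = 24; their moment is 4·159 + 3·259 + 9·58 + 8·251 = 3943.
For the centroid to hit 115: (3943 + w·23) / (24 + w) = 115.
Solving: w = (115·24 − 3943) / (23 − 115) = -1183 / -92 ≈ 12.86.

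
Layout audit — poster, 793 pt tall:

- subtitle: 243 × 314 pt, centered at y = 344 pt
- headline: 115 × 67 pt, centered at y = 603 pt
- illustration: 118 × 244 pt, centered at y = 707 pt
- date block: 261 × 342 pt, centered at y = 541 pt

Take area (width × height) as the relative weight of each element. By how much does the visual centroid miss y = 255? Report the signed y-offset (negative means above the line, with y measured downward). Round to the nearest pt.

≈ 238 pt

Taking area as weight: subtitle 243·314 = 76302, headline 115·67 = 7705, illustration 118·244 = 28792, date block 261·342 = 89262. Sum 202061.
y-moment: 76302·344 + 7705·603 + 28792·707 + 89262·541 = 99540689; centroid 99540689/202061 ≈ 492.63.
Offset from y = 255: 492.63 − 255 ≈ 237.63.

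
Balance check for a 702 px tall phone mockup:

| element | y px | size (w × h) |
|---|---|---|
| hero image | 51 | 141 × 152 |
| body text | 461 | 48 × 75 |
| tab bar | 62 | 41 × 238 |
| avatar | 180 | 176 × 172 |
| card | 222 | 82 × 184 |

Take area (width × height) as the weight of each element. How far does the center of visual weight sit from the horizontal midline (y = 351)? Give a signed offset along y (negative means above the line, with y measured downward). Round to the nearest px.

≈ -199 px

Taking area as weight: hero image 141·152 = 21432, body text 48·75 = 3600, tab bar 41·238 = 9758, avatar 176·172 = 30272, card 82·184 = 15088. Sum 80150.
Σw·y = 21432·51 + 3600·461 + 9758·62 + 30272·180 + 15088·222 = 12156124, so ȳ = 12156124/80150 ≈ 151.67.
Difference: 151.67 − 351 ≈ -199.33.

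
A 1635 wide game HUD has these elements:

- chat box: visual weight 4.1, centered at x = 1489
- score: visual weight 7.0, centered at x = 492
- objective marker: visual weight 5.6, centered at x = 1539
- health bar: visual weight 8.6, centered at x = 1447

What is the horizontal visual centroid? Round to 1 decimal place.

Weights sum to 4.1 + 7.0 + 5.6 + 8.6 = 25.3.
Σw·x = 4.1·1489 + 7.0·492 + 5.6·1539 + 8.6·1447 = 30611.5, so x̄ = 30611.5/25.3 ≈ 1209.94.

x ≈ 1209.9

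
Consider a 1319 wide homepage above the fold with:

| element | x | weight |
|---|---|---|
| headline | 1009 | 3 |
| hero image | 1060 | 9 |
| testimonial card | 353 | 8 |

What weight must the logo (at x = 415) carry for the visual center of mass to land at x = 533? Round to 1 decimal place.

Fixed elements: Σw = 3 + 9 + 8 = 20, Σw·x = 3·1009 + 9·1060 + 8·353 = 15391.
For the centroid to hit 533: (15391 + w·415) / (20 + w) = 533.
Rearranging, w·(415 − 533) = 533·20 − 15391 = -4731, so w ≈ -4731/-118 = 40.09.

w ≈ 40.1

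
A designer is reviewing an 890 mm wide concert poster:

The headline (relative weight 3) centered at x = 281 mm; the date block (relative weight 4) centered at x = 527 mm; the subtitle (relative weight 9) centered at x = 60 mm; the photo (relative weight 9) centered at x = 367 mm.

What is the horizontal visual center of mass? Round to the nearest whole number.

Total weight = 3 + 4 + 9 + 9 = 25.
Σw·x = 3·281 + 4·527 + 9·60 + 9·367 = 6794, so x̄ = 6794/25 ≈ 271.76.

x ≈ 272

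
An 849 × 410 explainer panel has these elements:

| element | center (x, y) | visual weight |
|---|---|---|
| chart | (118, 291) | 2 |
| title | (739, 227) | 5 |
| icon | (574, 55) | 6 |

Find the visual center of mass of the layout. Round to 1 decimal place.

Σw = 2 + 5 + 6 = 13.
x-moment: 2·118 + 5·739 + 6·574 = 7375; centroid 7375/13 ≈ 567.31.
y-moment: 2·291 + 5·227 + 6·55 = 2047; centroid 2047/13 ≈ 157.46.

(567.3, 157.5)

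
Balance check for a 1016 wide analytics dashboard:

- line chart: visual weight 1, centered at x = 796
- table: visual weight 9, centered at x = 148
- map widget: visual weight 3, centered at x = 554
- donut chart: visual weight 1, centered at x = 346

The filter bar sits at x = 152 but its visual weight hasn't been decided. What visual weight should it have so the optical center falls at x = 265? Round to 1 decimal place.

Fixed elements: Σw = 1 + 9 + 3 + 1 = 14, Σw·x = 1·796 + 9·148 + 3·554 + 1·346 = 4136.
Balance at x = 265 requires (4136 + w·152) / (14 + w) = 265.
So w = (265·14 − 4136)/(152 − 265) = -426/-113 ≈ 3.77.

w ≈ 3.8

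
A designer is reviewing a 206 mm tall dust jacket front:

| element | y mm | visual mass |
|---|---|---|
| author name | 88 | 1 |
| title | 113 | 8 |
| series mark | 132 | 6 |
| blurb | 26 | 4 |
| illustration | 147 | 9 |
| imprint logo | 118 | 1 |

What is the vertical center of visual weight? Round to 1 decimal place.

y ≈ 114.8

Total weight = 1 + 8 + 6 + 4 + 9 + 1 = 29.
Σw·y = 1·88 + 8·113 + 6·132 + 4·26 + 9·147 + 1·118 = 3329, so ȳ = 3329/29 ≈ 114.79.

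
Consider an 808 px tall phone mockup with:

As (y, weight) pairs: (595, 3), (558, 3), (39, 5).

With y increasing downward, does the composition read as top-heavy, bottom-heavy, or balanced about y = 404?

top-heavy

Weights sum to 3 + 3 + 5 = 11.
y-moment: 3·595 + 3·558 + 5·39 = 3654; centroid 3654/11 ≈ 332.18.
Since 332.2 is above (smaller y than) 404, the composition reads top-heavy.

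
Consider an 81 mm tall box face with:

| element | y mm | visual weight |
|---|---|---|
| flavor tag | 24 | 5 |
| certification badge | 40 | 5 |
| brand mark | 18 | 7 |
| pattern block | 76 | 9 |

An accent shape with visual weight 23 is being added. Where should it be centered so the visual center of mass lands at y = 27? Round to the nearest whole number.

y ≈ 8

After adding the accent shape, total weight = 5 + 5 + 7 + 9 + 23 = 49.
y: target moment 49×27 = 1323; current 5·24 + 5·40 + 7·18 + 9·76 = 1130; the accent shape supplies 193, so y = 193/23 ≈ 8.39.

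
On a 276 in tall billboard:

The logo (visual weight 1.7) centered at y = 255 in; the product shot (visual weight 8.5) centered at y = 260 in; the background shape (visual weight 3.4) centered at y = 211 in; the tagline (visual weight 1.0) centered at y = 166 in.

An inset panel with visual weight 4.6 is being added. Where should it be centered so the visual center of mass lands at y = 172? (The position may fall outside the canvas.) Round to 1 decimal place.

With the inset panel, Σw becomes 1.7 + 8.5 + 3.4 + 1.0 + 4.6 = 19.2.
y: need Σw·y = 19.2·172 = 3302.4. Existing = 1.7·255 + 8.5·260 + 3.4·211 + 1.0·166 = 3526.9. Remainder -224.5 / 4.6 ≈ -48.80.

y ≈ -48.8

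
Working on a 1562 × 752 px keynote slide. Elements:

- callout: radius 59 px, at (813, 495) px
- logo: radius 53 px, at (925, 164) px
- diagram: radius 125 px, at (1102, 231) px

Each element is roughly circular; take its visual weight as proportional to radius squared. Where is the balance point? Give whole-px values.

(1033, 264)

Weights ∝ r²: callout 59² = 3481, logo 53² = 2809, diagram 125² = 15625; Σw = 21915.
x-moment: 3481·813 + 2809·925 + 15625·1102 = 22647128; centroid 22647128/21915 ≈ 1033.41.
y-moment: 3481·495 + 2809·164 + 15625·231 = 5793146; centroid 5793146/21915 ≈ 264.35.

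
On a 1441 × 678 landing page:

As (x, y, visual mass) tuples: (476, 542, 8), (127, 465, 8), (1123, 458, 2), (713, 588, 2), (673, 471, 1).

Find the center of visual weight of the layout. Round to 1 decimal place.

(436.6, 505.7)

Weights sum to 8 + 8 + 2 + 2 + 1 = 21.
x-moment: 8·476 + 8·127 + 2·1123 + 2·713 + 1·673 = 9169; centroid 9169/21 ≈ 436.62.
y-moment: 8·542 + 8·465 + 2·458 + 2·588 + 1·471 = 10619; centroid 10619/21 ≈ 505.67.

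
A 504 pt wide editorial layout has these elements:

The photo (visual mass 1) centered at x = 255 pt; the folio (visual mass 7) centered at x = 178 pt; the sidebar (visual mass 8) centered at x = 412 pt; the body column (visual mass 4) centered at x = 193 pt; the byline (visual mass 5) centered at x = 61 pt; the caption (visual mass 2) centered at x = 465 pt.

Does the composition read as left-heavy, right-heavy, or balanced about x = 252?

balanced

Total weight = 1 + 7 + 8 + 4 + 5 + 2 = 27.
Σw·x = 1·255 + 7·178 + 8·412 + 4·193 + 5·61 + 2·465 = 6804, so x̄ = 6804/27 ≈ 252.00.
252.00 = 252 exactly: balanced.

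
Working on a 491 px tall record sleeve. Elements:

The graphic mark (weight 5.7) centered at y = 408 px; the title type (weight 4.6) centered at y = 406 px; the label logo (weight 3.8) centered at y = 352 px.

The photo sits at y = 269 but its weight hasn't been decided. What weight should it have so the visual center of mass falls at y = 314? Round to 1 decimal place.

Existing Σw = 14.1 (5.7 + 4.6 + 3.8); existing moment 5.7·408 + 4.6·406 + 3.8·352 = 5530.8.
For the centroid to hit 314: (5530.8 + w·269) / (14.1 + w) = 314.
So w = (314·14.1 − 5530.8)/(269 − 314) = -1103.4/-45 ≈ 24.52.

w ≈ 24.5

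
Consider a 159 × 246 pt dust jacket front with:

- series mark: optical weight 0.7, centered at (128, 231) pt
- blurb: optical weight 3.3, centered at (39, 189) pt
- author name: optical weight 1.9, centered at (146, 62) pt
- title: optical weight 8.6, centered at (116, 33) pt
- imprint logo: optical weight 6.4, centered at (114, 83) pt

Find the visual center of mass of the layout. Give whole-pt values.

Total weight = 0.7 + 3.3 + 1.9 + 8.6 + 6.4 = 20.9.
x-moment: 0.7·128 + 3.3·39 + 1.9·146 + 8.6·116 + 6.4·114 = 2222.9; centroid 2222.9/20.9 ≈ 106.36.
y-moment: 0.7·231 + 3.3·189 + 1.9·62 + 8.6·33 + 6.4·83 = 1718.2; centroid 1718.2/20.9 ≈ 82.21.

(106, 82)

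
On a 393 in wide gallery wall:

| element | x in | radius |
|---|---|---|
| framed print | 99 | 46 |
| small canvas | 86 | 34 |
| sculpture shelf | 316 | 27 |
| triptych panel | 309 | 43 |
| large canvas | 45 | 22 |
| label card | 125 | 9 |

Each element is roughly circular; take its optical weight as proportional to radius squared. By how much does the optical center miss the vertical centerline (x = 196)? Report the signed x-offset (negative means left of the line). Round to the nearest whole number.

≈ -18 in

Weights ∝ r²: framed print 46² = 2116, small canvas 34² = 1156, sculpture shelf 27² = 729, triptych panel 43² = 1849, large canvas 22² = 484, label card 9² = 81; Σw = 6415.
Σw·x = 1142510; x̄ = 1142510/6415 ≈ 178.10.
Against x = 196, that's 178.10 − 196 = -17.90.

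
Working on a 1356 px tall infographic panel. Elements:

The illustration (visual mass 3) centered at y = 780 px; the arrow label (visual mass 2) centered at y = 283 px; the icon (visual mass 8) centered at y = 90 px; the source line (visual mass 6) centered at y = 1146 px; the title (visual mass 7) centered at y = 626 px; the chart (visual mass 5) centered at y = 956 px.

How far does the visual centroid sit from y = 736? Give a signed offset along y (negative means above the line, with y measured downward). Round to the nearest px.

≈ -102 px

Weights sum to 3 + 2 + 8 + 6 + 7 + 5 = 31.
Σw·y = 19664; ȳ = 19664/31 ≈ 634.32.
Offset from y = 736: 634.32 − 736 ≈ -101.68.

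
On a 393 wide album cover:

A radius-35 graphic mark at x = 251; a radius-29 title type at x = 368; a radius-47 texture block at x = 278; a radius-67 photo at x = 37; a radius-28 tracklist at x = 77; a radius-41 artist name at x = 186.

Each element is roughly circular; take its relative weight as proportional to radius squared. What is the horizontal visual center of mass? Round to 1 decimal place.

r² weights: graphic mark 35² = 1225, title type 29² = 841, texture block 47² = 2209, photo 67² = 4489, tracklist 28² = 784, artist name 41² = 1681. Total = 11229.
x: moment 1770192 / weight 11229 ≈ 157.64

x ≈ 157.6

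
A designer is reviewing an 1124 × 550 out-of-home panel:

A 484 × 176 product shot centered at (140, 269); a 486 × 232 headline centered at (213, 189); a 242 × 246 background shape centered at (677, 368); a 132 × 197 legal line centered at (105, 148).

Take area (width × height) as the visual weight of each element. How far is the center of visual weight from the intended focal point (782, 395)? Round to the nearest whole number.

≈ 525

Taking area as weight: product shot 484·176 = 85184, headline 486·232 = 112752, background shape 242·246 = 59532, legal line 132·197 = 26004. Sum 283472.
x: (85184·140 + 112752·213 + 59532·677 + 26004·105) / 283472 = 78975520 / 283472 ≈ 278.60
y: (85184·269 + 112752·189 + 59532·368 + 26004·148) / 283472 = 69980992 / 283472 ≈ 246.87
From (782, 395): dx = -503.40, dy = -148.13, so the distance is √(dx²+dy²) ≈ 524.74.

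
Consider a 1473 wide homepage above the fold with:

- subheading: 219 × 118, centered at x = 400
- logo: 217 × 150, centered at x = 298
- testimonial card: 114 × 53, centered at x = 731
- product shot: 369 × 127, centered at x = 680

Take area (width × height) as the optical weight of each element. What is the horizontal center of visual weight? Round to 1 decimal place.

x ≈ 506.0

Areas → weights: subheading 219·118 = 25842, logo 217·150 = 32550, testimonial card 114·53 = 6042, product shot 369·127 = 46863; Σw = 111297.
x-moment: 25842·400 + 32550·298 + 6042·731 + 46863·680 = 56320242; centroid 56320242/111297 ≈ 506.04.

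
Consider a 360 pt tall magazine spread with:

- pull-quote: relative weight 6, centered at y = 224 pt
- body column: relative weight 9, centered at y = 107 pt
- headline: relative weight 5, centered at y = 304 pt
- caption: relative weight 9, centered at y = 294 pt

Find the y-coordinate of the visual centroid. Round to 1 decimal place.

y ≈ 223.2

Σw = 6 + 9 + 5 + 9 = 29.
Σw·y = 6·224 + 9·107 + 5·304 + 9·294 = 6473, so ȳ = 6473/29 ≈ 223.21.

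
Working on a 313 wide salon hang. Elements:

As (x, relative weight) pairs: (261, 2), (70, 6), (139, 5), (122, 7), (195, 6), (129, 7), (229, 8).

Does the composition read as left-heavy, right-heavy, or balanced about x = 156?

balanced

Total weight = 2 + 6 + 5 + 7 + 6 + 7 + 8 = 41.
Σw·x = 2·261 + 6·70 + 5·139 + 7·122 + 6·195 + 7·129 + 8·229 = 6396, so x̄ = 6396/41 ≈ 156.00.
156.00 = 156 exactly: balanced.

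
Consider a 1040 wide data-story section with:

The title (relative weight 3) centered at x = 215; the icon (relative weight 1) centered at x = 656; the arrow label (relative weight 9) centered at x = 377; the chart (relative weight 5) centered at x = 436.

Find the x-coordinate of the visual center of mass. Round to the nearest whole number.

Σw = 3 + 1 + 9 + 5 = 18.
x-moment: 3·215 + 1·656 + 9·377 + 5·436 = 6874; centroid 6874/18 ≈ 381.89.

x ≈ 382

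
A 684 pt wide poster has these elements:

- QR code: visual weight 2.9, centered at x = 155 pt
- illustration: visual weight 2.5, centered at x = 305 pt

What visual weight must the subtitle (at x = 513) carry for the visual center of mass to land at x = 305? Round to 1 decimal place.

Fixed elements: Σw = 2.9 + 2.5 = 5.4, Σw·x = 2.9·155 + 2.5·305 = 1212.0.
Set Σw·x/Σw = 305: (1212.0 + 513w) = 305·(5.4 + w).
So w = (305·5.4 − 1212.0)/(513 − 305) = 435.0/208 ≈ 2.09.

w ≈ 2.1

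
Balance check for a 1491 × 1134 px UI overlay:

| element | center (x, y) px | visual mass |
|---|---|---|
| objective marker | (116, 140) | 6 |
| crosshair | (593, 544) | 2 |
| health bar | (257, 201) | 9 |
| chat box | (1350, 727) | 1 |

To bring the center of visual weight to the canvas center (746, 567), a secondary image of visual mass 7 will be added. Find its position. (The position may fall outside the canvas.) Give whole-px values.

With the secondary image, Σw becomes 6 + 2 + 9 + 1 + 7 = 25.
Along x: (5545 + 7·x) / 25 = 746 (existing moment 6·116 + 2·593 + 9·257 + 1·1350 = 5545) ⇒ x = (18650 − 5545) / 7 ≈ 1872.14.
Along y: (4464 + 7·y) / 25 = 567 (existing moment 6·140 + 2·544 + 9·201 + 1·727 = 4464) ⇒ y = (14175 − 4464) / 7 ≈ 1387.29.

(1872, 1387)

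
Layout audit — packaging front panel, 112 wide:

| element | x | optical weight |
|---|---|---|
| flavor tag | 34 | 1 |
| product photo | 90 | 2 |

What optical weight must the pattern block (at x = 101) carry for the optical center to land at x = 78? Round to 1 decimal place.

Known weights sum to 1 + 2 = 3; their moment is 1·34 + 2·90 = 214.
Balance at x = 78 requires (214 + w·101) / (3 + w) = 78.
So w = (78·3 − 214)/(101 − 78) = 20/23 ≈ 0.87.

w ≈ 0.9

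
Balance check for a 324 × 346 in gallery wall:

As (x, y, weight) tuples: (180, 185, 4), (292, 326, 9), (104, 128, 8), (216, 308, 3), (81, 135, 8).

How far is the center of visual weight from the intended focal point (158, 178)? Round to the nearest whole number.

≈ 34 in

Total weight = 4 + 9 + 8 + 3 + 8 = 32.
x-moment: 4·180 + 9·292 + 8·104 + 3·216 + 8·81 = 5476; centroid 5476/32 ≈ 171.12.
y-moment: 4·185 + 9·326 + 8·128 + 3·308 + 8·135 = 6702; centroid 6702/32 ≈ 209.44.
From (158, 178): dx = 13.12, dy = 31.44, so the distance is √(dx²+dy²) ≈ 34.07.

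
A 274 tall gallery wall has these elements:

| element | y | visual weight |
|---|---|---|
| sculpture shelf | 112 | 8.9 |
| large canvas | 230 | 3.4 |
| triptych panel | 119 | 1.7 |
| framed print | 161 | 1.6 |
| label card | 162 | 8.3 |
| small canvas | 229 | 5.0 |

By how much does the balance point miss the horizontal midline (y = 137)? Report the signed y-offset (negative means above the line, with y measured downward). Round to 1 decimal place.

Σw = 8.9 + 3.4 + 1.7 + 1.6 + 8.3 + 5.0 = 28.9.
Σw·y = 4728.3; ȳ = 4728.3/28.9 ≈ 163.61.
Against y = 137, that's 163.61 − 137 = 26.61.

≈ 26.6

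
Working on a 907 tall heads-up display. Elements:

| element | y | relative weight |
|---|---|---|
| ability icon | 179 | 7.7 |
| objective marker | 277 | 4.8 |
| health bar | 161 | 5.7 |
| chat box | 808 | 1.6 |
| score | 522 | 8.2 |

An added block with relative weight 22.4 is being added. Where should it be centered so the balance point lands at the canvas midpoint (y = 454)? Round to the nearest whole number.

With the added block, Σw becomes 7.7 + 4.8 + 5.7 + 1.6 + 8.2 + 22.4 = 50.4.
y: need Σw·y = 50.4·454 = 22881.6. Existing = 7.7·179 + 4.8·277 + 5.7·161 + 1.6·808 + 8.2·522 = 9198.8. Remainder 13682.8 / 22.4 ≈ 610.84.

y ≈ 611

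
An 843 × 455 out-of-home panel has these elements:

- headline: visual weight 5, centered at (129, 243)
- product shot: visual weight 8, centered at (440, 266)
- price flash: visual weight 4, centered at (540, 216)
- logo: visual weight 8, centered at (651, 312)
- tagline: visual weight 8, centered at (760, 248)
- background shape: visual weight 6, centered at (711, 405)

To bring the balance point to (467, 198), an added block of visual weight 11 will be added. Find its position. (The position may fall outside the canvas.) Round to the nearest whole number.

With the added block, Σw becomes 5 + 8 + 4 + 8 + 8 + 6 + 11 = 50.
x: need Σw·x = 50·467 = 23350. Existing = 5·129 + 8·440 + 4·540 + 8·651 + 8·760 + 6·711 = 21879. Remainder 1471 / 11 ≈ 133.73.
y: need Σw·y = 50·198 = 9900. Existing = 5·243 + 8·266 + 4·216 + 8·312 + 8·248 + 6·405 = 11117. Remainder -1217 / 11 ≈ -110.64.

(134, -111)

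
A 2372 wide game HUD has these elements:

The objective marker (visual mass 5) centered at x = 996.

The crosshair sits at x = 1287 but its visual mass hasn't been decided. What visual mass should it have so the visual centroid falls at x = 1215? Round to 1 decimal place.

w ≈ 15.2

Known: weight 5 with moment 5·996 = 4980.
Balance at x = 1215 requires (4980 + w·1287) / (5 + w) = 1215.
Solving: w = (1215·5 − 4980) / (1287 − 1215) = 1095 / 72 ≈ 15.21.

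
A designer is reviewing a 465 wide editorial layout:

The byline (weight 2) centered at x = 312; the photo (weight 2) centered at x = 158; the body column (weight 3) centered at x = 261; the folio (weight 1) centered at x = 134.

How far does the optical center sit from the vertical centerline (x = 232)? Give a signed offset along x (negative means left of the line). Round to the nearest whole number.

Total weight = 2 + 2 + 3 + 1 = 8.
x: (2·312 + 2·158 + 3·261 + 1·134) / 8 = 1857 / 8 ≈ 232.12
Against x = 232, that's 232.12 − 232 = 0.12.

≈ 0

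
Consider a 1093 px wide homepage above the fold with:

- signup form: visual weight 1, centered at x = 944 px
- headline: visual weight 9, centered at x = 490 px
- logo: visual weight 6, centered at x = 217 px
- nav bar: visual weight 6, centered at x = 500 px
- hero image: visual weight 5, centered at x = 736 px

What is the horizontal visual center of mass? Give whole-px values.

x ≈ 494

Weights sum to 1 + 9 + 6 + 6 + 5 = 27.
x-moment: 1·944 + 9·490 + 6·217 + 6·500 + 5·736 = 13336; centroid 13336/27 ≈ 493.93.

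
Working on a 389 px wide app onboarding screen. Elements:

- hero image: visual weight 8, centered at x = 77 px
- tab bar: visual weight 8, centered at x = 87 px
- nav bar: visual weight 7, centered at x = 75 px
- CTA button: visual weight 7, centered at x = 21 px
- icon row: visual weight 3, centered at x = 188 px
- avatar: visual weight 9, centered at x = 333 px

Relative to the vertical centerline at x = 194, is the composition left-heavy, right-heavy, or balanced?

Σw = 8 + 8 + 7 + 7 + 3 + 9 = 42.
x: moment 5545 / weight 42 ≈ 132.02
Since 132.0 is left of 194, the composition reads left-heavy.

left-heavy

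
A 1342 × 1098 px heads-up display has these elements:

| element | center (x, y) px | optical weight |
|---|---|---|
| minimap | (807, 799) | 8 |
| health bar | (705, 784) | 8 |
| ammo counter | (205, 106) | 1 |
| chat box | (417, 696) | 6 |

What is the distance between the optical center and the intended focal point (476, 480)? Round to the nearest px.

Total weight = 8 + 8 + 1 + 6 = 23.
Σw·x = 8·807 + 8·705 + 1·205 + 6·417 = 14803, so x̄ = 14803/23 ≈ 643.61.
Σw·y = 8·799 + 8·784 + 1·106 + 6·696 = 16946, so ȳ = 16946/23 ≈ 736.78.
Relative to (476, 480): Δ = (167.61, 256.78); |Δ| = √(167.61² + 256.78²) ≈ 306.64.

≈ 307 px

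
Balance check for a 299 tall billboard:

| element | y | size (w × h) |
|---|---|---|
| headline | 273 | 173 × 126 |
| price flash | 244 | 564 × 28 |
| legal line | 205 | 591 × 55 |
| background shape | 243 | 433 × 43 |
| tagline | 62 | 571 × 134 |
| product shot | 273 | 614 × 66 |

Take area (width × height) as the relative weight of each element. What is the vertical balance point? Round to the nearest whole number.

Taking area as weight: headline 173·126 = 21798, price flash 564·28 = 15792, legal line 591·55 = 32505, background shape 433·43 = 18619, tagline 571·134 = 76514, product shot 614·66 = 40524. Sum 205752.
y: (21798·273 + 15792·244 + 32505·205 + 18619·243 + 76514·62 + 40524·273) / 205752 = 36798964 / 205752 ≈ 178.85

y ≈ 179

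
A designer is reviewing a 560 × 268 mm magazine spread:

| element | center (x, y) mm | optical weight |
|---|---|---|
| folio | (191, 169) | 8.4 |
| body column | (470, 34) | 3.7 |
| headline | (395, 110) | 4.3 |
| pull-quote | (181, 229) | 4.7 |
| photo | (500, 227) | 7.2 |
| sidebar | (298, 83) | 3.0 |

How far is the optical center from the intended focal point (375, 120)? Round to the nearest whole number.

Σw = 8.4 + 3.7 + 4.3 + 4.7 + 7.2 + 3.0 = 31.3.
Σw·x = 8.4·191 + 3.7·470 + 4.3·395 + 4.7·181 + 7.2·500 + 3.0·298 = 10386.6, so x̄ = 10386.6/31.3 ≈ 331.84.
Σw·y = 8.4·169 + 3.7·34 + 4.3·110 + 4.7·229 + 7.2·227 + 3.0·83 = 4978.1, so ȳ = 4978.1/31.3 ≈ 159.04.
From (375, 120): dx = -43.16, dy = 39.04, so the distance is √(dx²+dy²) ≈ 58.20.

≈ 58 mm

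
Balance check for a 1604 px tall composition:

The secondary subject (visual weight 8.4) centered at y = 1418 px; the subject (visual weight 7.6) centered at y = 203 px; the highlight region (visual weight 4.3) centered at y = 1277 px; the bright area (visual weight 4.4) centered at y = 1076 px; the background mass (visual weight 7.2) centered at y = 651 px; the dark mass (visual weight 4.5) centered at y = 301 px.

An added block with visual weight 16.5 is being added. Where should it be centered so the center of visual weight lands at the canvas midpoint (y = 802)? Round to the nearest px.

New total weight: (8.4 + 7.6 + 4.3 + 4.4 + 7.2 + 4.5) + 16.5 = 52.9.
Along y: (29721.2 + 16.5·y) / 52.9 = 802 (existing moment 8.4·1418 + 7.6·203 + 4.3·1277 + 4.4·1076 + 7.2·651 + 4.5·301 = 29721.2) ⇒ y = (42425.8 − 29721.2) / 16.5 ≈ 769.98.

y ≈ 770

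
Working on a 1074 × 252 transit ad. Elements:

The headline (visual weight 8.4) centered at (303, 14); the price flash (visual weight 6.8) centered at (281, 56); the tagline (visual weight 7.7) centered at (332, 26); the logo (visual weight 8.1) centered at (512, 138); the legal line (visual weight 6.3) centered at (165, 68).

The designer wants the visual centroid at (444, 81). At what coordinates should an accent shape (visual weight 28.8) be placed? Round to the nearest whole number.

(595, 108)

New total weight: (8.4 + 6.8 + 7.7 + 8.1 + 6.3) + 28.8 = 66.1.
x: target moment 66.1×444 = 29348.4; current 8.4·303 + 6.8·281 + 7.7·332 + 8.1·512 + 6.3·165 = 12199.1; the accent shape supplies 17149.3, so x = 17149.3/28.8 ≈ 595.46.
y: target moment 66.1×81 = 5354.1; current 8.4·14 + 6.8·56 + 7.7·26 + 8.1·138 + 6.3·68 = 2244.8; the accent shape supplies 3109.3, so y = 3109.3/28.8 ≈ 107.96.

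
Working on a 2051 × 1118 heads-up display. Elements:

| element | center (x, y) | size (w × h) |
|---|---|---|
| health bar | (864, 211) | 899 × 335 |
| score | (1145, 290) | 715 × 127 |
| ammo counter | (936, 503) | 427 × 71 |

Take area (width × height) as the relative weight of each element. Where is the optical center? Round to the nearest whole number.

(930, 249)

Taking area as weight: health bar 899·335 = 301165, score 715·127 = 90805, ammo counter 427·71 = 30317. Sum 422287.
x: (301165·864 + 90805·1145 + 30317·936) / 422287 = 392554997 / 422287 ≈ 929.59
y: (301165·211 + 90805·290 + 30317·503) / 422287 = 105128716 / 422287 ≈ 248.95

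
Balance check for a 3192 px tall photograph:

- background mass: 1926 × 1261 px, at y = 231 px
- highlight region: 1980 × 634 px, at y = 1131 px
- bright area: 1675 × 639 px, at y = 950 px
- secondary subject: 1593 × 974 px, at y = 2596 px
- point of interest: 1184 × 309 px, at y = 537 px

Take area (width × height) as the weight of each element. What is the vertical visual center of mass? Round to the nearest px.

Areas → weights: background mass 1926·1261 = 2428686, highlight region 1980·634 = 1255320, bright area 1675·639 = 1070325, secondary subject 1593·974 = 1551582, point of interest 1184·309 = 365856; Σw = 6671769.
Σw·y = 2428686·231 + 1255320·1131 + 1070325·950 + 1551582·2596 + 365856·537 = 7221973680, so ȳ = 7221973680/6671769 ≈ 1082.47.

y ≈ 1082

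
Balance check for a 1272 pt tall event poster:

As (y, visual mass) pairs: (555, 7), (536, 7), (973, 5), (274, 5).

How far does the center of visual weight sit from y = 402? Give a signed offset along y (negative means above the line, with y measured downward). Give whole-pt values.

Total weight = 7 + 7 + 5 + 5 = 24.
y-moment: 7·555 + 7·536 + 5·973 + 5·274 = 13872; centroid 13872/24 ≈ 578.00.
Difference: 578.00 − 402 ≈ 176.00.

≈ 176 pt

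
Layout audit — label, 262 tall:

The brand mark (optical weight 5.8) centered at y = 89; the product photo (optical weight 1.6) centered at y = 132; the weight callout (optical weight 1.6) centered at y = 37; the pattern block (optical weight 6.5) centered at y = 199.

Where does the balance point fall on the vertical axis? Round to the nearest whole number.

Σw = 5.8 + 1.6 + 1.6 + 6.5 = 15.5.
y-moment: 5.8·89 + 1.6·132 + 1.6·37 + 6.5·199 = 2080.1; centroid 2080.1/15.5 ≈ 134.20.

y ≈ 134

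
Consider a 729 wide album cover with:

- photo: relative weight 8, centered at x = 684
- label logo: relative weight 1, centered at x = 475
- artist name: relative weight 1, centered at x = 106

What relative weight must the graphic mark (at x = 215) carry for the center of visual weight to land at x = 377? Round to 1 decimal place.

Known weights sum to 8 + 1 + 1 = 10; their moment is 8·684 + 1·475 + 1·106 = 6053.
Set Σw·x/Σw = 377: (6053 + 215w) = 377·(10 + w).
Rearranging, w·(215 − 377) = 377·10 − 6053 = -2283, so w ≈ -2283/-162 = 14.09.

w ≈ 14.1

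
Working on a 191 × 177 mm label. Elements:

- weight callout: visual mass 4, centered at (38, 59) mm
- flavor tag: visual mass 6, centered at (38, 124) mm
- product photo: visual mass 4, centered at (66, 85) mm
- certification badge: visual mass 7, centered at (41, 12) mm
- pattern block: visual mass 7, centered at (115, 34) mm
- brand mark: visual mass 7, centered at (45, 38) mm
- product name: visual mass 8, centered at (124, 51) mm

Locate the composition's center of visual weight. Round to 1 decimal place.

Total weight = 4 + 6 + 4 + 7 + 7 + 7 + 8 = 43.
Σw·x = 3043; x̄ = 3043/43 ≈ 70.77.
y: moment 2316 / weight 43 ≈ 53.86

(70.8, 53.9)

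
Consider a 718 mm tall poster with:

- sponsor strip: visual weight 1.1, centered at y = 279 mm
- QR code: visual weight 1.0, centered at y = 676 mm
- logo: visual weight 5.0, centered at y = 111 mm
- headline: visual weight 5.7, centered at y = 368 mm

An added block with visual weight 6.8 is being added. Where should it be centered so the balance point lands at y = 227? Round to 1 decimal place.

y ≈ 119.7

New total weight: (1.1 + 1.0 + 5.0 + 5.7) + 6.8 = 19.6.
y: need Σw·y = 19.6·227 = 4449.2. Existing = 1.1·279 + 1.0·676 + 5.0·111 + 5.7·368 = 3635.5. Remainder 813.7 / 6.8 ≈ 119.66.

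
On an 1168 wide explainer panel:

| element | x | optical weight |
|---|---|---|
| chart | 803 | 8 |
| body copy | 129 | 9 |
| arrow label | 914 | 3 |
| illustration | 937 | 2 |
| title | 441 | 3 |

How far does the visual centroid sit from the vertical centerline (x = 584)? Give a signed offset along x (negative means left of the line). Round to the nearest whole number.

≈ -43

Σw = 8 + 9 + 3 + 2 + 3 = 25.
x: (8·803 + 9·129 + 3·914 + 2·937 + 3·441) / 25 = 13524 / 25 ≈ 540.96
Offset from x = 584: 540.96 − 584 ≈ -43.04.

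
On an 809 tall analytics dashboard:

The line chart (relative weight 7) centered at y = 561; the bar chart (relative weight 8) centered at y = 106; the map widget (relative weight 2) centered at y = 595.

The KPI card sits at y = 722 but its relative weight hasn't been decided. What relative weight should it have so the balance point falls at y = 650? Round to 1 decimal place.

Fixed elements: Σw = 7 + 8 + 2 = 17, Σw·y = 7·561 + 8·106 + 2·595 = 5965.
Balance at y = 650 requires (5965 + w·722) / (17 + w) = 650.
Solving: w = (650·17 − 5965) / (722 − 650) = 5085 / 72 ≈ 70.62.

w ≈ 70.6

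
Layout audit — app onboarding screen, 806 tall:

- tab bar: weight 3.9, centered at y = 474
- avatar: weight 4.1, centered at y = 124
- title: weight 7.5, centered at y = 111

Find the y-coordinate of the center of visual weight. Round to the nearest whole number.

y ≈ 206

Weights sum to 3.9 + 4.1 + 7.5 = 15.5.
y-moment: 3.9·474 + 4.1·124 + 7.5·111 = 3189.5; centroid 3189.5/15.5 ≈ 205.77.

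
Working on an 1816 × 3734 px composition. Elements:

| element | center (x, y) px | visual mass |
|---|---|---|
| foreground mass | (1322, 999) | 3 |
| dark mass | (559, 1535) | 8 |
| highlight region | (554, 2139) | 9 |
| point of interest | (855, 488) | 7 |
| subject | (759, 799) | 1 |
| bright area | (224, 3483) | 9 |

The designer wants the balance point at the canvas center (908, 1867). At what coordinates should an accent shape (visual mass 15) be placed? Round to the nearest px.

(1669, 1800)

After adding the accent shape, total weight = 3 + 8 + 9 + 7 + 1 + 9 + 15 = 52.
x: target moment 52×908 = 47216; current 3·1322 + 8·559 + 9·554 + 7·855 + 1·759 + 9·224 = 22184; the accent shape supplies 25032, so x = 25032/15 ≈ 1668.80.
y: target moment 52×1867 = 97084; current 3·999 + 8·1535 + 9·2139 + 7·488 + 1·799 + 9·3483 = 70090; the accent shape supplies 26994, so y = 26994/15 ≈ 1799.60.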